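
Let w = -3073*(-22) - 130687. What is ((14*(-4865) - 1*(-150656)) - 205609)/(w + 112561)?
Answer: -123063/49480 ≈ -2.4871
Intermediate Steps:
w = -63081 (w = 67606 - 130687 = -63081)
((14*(-4865) - 1*(-150656)) - 205609)/(w + 112561) = ((14*(-4865) - 1*(-150656)) - 205609)/(-63081 + 112561) = ((-68110 + 150656) - 205609)/49480 = (82546 - 205609)*(1/49480) = -123063*1/49480 = -123063/49480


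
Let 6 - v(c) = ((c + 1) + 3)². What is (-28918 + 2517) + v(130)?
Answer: -44351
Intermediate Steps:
v(c) = 6 - (4 + c)² (v(c) = 6 - ((c + 1) + 3)² = 6 - ((1 + c) + 3)² = 6 - (4 + c)²)
(-28918 + 2517) + v(130) = (-28918 + 2517) + (6 - (4 + 130)²) = -26401 + (6 - 1*134²) = -26401 + (6 - 1*17956) = -26401 + (6 - 17956) = -26401 - 17950 = -44351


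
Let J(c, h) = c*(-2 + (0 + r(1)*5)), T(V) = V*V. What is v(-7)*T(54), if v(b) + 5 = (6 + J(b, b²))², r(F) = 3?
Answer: 21053520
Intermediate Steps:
T(V) = V²
J(c, h) = 13*c (J(c, h) = c*(-2 + (0 + 3*5)) = c*(-2 + (0 + 15)) = c*(-2 + 15) = c*13 = 13*c)
v(b) = -5 + (6 + 13*b)²
v(-7)*T(54) = (-5 + (6 + 13*(-7))²)*54² = (-5 + (6 - 91)²)*2916 = (-5 + (-85)²)*2916 = (-5 + 7225)*2916 = 7220*2916 = 21053520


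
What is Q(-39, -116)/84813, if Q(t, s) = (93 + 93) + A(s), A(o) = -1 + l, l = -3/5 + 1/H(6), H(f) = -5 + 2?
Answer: 2761/1272195 ≈ 0.0021703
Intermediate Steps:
H(f) = -3
l = -14/15 (l = -3/5 + 1/(-3) = -3*1/5 + 1*(-1/3) = -3/5 - 1/3 = -14/15 ≈ -0.93333)
A(o) = -29/15 (A(o) = -1 - 14/15 = -29/15)
Q(t, s) = 2761/15 (Q(t, s) = (93 + 93) - 29/15 = 186 - 29/15 = 2761/15)
Q(-39, -116)/84813 = (2761/15)/84813 = (2761/15)*(1/84813) = 2761/1272195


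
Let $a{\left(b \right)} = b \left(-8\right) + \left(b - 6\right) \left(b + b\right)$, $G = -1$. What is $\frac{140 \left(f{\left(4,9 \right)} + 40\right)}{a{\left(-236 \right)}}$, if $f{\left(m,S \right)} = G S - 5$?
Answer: $\frac{455}{14514} \approx 0.031349$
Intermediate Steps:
$f{\left(m,S \right)} = -5 - S$ ($f{\left(m,S \right)} = - S - 5 = -5 - S$)
$a{\left(b \right)} = - 8 b + 2 b \left(-6 + b\right)$ ($a{\left(b \right)} = - 8 b + \left(-6 + b\right) 2 b = - 8 b + 2 b \left(-6 + b\right)$)
$\frac{140 \left(f{\left(4,9 \right)} + 40\right)}{a{\left(-236 \right)}} = \frac{140 \left(\left(-5 - 9\right) + 40\right)}{2 \left(-236\right) \left(-10 - 236\right)} = \frac{140 \left(\left(-5 - 9\right) + 40\right)}{2 \left(-236\right) \left(-246\right)} = \frac{140 \left(-14 + 40\right)}{116112} = 140 \cdot 26 \cdot \frac{1}{116112} = 3640 \cdot \frac{1}{116112} = \frac{455}{14514}$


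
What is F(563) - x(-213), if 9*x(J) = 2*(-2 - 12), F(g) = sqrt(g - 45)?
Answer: 28/9 + sqrt(518) ≈ 25.871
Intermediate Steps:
F(g) = sqrt(-45 + g)
x(J) = -28/9 (x(J) = (2*(-2 - 12))/9 = (2*(-14))/9 = (1/9)*(-28) = -28/9)
F(563) - x(-213) = sqrt(-45 + 563) - 1*(-28/9) = sqrt(518) + 28/9 = 28/9 + sqrt(518)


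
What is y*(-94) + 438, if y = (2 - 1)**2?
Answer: 344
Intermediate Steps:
y = 1 (y = 1**2 = 1)
y*(-94) + 438 = 1*(-94) + 438 = -94 + 438 = 344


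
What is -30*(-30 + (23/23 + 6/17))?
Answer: 14610/17 ≈ 859.41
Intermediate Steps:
-30*(-30 + (23/23 + 6/17)) = -30*(-30 + (23*(1/23) + 6*(1/17))) = -30*(-30 + (1 + 6/17)) = -30*(-30 + 23/17) = -30*(-487/17) = 14610/17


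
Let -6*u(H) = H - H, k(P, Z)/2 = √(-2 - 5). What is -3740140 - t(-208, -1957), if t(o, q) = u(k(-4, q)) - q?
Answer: -3742097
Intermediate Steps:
k(P, Z) = 2*I*√7 (k(P, Z) = 2*√(-2 - 5) = 2*√(-7) = 2*(I*√7) = 2*I*√7)
u(H) = 0 (u(H) = -(H - H)/6 = -⅙*0 = 0)
t(o, q) = -q (t(o, q) = 0 - q = -q)
-3740140 - t(-208, -1957) = -3740140 - (-1)*(-1957) = -3740140 - 1*1957 = -3740140 - 1957 = -3742097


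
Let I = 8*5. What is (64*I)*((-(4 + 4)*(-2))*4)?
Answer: 163840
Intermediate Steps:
I = 40
(64*I)*((-(4 + 4)*(-2))*4) = (64*40)*((-(4 + 4)*(-2))*4) = 2560*((-1*8*(-2))*4) = 2560*(-8*(-2)*4) = 2560*(16*4) = 2560*64 = 163840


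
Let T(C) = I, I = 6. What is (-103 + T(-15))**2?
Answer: 9409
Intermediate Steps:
T(C) = 6
(-103 + T(-15))**2 = (-103 + 6)**2 = (-97)**2 = 9409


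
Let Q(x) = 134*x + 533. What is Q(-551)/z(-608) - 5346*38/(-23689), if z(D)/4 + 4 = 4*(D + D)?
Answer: 5692125245/461272208 ≈ 12.340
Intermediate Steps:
z(D) = -16 + 32*D (z(D) = -16 + 4*(4*(D + D)) = -16 + 4*(4*(2*D)) = -16 + 4*(8*D) = -16 + 32*D)
Q(x) = 533 + 134*x
Q(-551)/z(-608) - 5346*38/(-23689) = (533 + 134*(-551))/(-16 + 32*(-608)) - 5346*38/(-23689) = (533 - 73834)/(-16 - 19456) - 203148*(-1/23689) = -73301/(-19472) + 203148/23689 = -73301*(-1/19472) + 203148/23689 = 73301/19472 + 203148/23689 = 5692125245/461272208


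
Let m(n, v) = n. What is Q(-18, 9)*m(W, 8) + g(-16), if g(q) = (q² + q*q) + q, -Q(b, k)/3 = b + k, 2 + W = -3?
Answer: 361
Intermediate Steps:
W = -5 (W = -2 - 3 = -5)
Q(b, k) = -3*b - 3*k (Q(b, k) = -3*(b + k) = -3*b - 3*k)
g(q) = q + 2*q² (g(q) = (q² + q²) + q = 2*q² + q = q + 2*q²)
Q(-18, 9)*m(W, 8) + g(-16) = (-3*(-18) - 3*9)*(-5) - 16*(1 + 2*(-16)) = (54 - 27)*(-5) - 16*(1 - 32) = 27*(-5) - 16*(-31) = -135 + 496 = 361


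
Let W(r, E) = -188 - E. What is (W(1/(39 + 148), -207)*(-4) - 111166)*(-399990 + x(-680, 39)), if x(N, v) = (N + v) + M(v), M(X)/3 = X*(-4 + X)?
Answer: 44111457712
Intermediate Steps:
M(X) = 3*X*(-4 + X) (M(X) = 3*(X*(-4 + X)) = 3*X*(-4 + X))
x(N, v) = N + v + 3*v*(-4 + v) (x(N, v) = (N + v) + 3*v*(-4 + v) = N + v + 3*v*(-4 + v))
(W(1/(39 + 148), -207)*(-4) - 111166)*(-399990 + x(-680, 39)) = ((-188 - 1*(-207))*(-4) - 111166)*(-399990 + (-680 + 39 + 3*39*(-4 + 39))) = ((-188 + 207)*(-4) - 111166)*(-399990 + (-680 + 39 + 3*39*35)) = (19*(-4) - 111166)*(-399990 + (-680 + 39 + 4095)) = (-76 - 111166)*(-399990 + 3454) = -111242*(-396536) = 44111457712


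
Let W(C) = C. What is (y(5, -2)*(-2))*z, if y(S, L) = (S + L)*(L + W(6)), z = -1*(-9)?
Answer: -216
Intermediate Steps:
z = 9
y(S, L) = (6 + L)*(L + S) (y(S, L) = (S + L)*(L + 6) = (L + S)*(6 + L) = (6 + L)*(L + S))
(y(5, -2)*(-2))*z = (((-2)**2 + 6*(-2) + 6*5 - 2*5)*(-2))*9 = ((4 - 12 + 30 - 10)*(-2))*9 = (12*(-2))*9 = -24*9 = -216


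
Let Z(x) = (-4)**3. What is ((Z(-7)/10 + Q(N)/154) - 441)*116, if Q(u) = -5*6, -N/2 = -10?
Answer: -19989584/385 ≈ -51921.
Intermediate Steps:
N = 20 (N = -2*(-10) = 20)
Q(u) = -30
Z(x) = -64
((Z(-7)/10 + Q(N)/154) - 441)*116 = ((-64/10 - 30/154) - 441)*116 = ((-64*1/10 - 30*1/154) - 441)*116 = ((-32/5 - 15/77) - 441)*116 = (-2539/385 - 441)*116 = -172324/385*116 = -19989584/385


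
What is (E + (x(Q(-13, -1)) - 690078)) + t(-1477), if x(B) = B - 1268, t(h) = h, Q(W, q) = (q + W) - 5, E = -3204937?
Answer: -3897779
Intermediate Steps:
Q(W, q) = -5 + W + q (Q(W, q) = (W + q) - 5 = -5 + W + q)
x(B) = -1268 + B
(E + (x(Q(-13, -1)) - 690078)) + t(-1477) = (-3204937 + ((-1268 + (-5 - 13 - 1)) - 690078)) - 1477 = (-3204937 + ((-1268 - 19) - 690078)) - 1477 = (-3204937 + (-1287 - 690078)) - 1477 = (-3204937 - 691365) - 1477 = -3896302 - 1477 = -3897779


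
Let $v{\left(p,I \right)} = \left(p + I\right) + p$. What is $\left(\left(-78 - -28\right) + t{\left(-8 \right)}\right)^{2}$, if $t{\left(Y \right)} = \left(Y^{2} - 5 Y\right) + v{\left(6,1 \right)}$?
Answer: $4489$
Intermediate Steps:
$v{\left(p,I \right)} = I + 2 p$ ($v{\left(p,I \right)} = \left(I + p\right) + p = I + 2 p$)
$t{\left(Y \right)} = 13 + Y^{2} - 5 Y$ ($t{\left(Y \right)} = \left(Y^{2} - 5 Y\right) + \left(1 + 2 \cdot 6\right) = \left(Y^{2} - 5 Y\right) + \left(1 + 12\right) = \left(Y^{2} - 5 Y\right) + 13 = 13 + Y^{2} - 5 Y$)
$\left(\left(-78 - -28\right) + t{\left(-8 \right)}\right)^{2} = \left(\left(-78 - -28\right) + \left(13 + \left(-8\right)^{2} - -40\right)\right)^{2} = \left(\left(-78 + 28\right) + \left(13 + 64 + 40\right)\right)^{2} = \left(-50 + 117\right)^{2} = 67^{2} = 4489$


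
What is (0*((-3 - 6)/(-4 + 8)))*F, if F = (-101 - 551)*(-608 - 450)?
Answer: 0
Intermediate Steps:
F = 689816 (F = -652*(-1058) = 689816)
(0*((-3 - 6)/(-4 + 8)))*F = (0*((-3 - 6)/(-4 + 8)))*689816 = (0*(-9/4))*689816 = 0*689816 = 0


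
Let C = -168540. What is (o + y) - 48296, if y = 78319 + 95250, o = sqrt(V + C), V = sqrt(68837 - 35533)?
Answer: 125273 + sqrt(-168540 + 2*sqrt(8326)) ≈ 1.2527e+5 + 410.31*I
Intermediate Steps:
V = 2*sqrt(8326) (V = sqrt(33304) = 2*sqrt(8326) ≈ 182.49)
o = sqrt(-168540 + 2*sqrt(8326)) (o = sqrt(2*sqrt(8326) - 168540) = sqrt(-168540 + 2*sqrt(8326)) ≈ 410.31*I)
y = 173569
(o + y) - 48296 = (sqrt(-168540 + 2*sqrt(8326)) + 173569) - 48296 = (173569 + sqrt(-168540 + 2*sqrt(8326))) - 48296 = 125273 + sqrt(-168540 + 2*sqrt(8326))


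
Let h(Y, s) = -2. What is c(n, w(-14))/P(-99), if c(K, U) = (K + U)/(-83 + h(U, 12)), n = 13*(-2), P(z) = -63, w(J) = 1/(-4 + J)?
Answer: -67/13770 ≈ -0.0048656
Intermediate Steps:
n = -26
c(K, U) = -K/85 - U/85 (c(K, U) = (K + U)/(-83 - 2) = (K + U)/(-85) = (K + U)*(-1/85) = -K/85 - U/85)
c(n, w(-14))/P(-99) = (-1/85*(-26) - 1/(85*(-4 - 14)))/(-63) = (26/85 - 1/85/(-18))*(-1/63) = (26/85 - 1/85*(-1/18))*(-1/63) = (26/85 + 1/1530)*(-1/63) = (469/1530)*(-1/63) = -67/13770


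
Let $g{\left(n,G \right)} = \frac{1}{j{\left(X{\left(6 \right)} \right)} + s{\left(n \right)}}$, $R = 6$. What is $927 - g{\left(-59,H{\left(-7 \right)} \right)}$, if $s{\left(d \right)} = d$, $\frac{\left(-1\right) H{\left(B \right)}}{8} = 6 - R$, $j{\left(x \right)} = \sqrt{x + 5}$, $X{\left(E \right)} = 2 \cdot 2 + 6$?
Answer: $\frac{3213041}{3466} + \frac{\sqrt{15}}{3466} \approx 927.02$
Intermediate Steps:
$X{\left(E \right)} = 10$ ($X{\left(E \right)} = 4 + 6 = 10$)
$j{\left(x \right)} = \sqrt{5 + x}$
$H{\left(B \right)} = 0$ ($H{\left(B \right)} = - 8 \left(6 - 6\right) = \left(-8\right) 0 = 0$)
$g{\left(n,G \right)} = \frac{1}{n + \sqrt{15}}$ ($g{\left(n,G \right)} = \frac{1}{\sqrt{5 + 10} + n} = \frac{1}{\sqrt{15} + n} = \frac{1}{n + \sqrt{15}}$)
$927 - g{\left(-59,H{\left(-7 \right)} \right)} = 927 - \frac{1}{-59 + \sqrt{15}}$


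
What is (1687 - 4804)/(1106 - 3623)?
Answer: 1039/839 ≈ 1.2384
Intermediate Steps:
(1687 - 4804)/(1106 - 3623) = -3117/(-2517) = -3117*(-1/2517) = 1039/839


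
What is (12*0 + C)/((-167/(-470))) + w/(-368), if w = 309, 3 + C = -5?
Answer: -1435283/61456 ≈ -23.355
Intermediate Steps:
C = -8 (C = -3 - 5 = -8)
(12*0 + C)/((-167/(-470))) + w/(-368) = (12*0 - 8)/((-167/(-470))) + 309/(-368) = (0 - 8)/((-167*(-1/470))) + 309*(-1/368) = -8/167/470 - 309/368 = -8*470/167 - 309/368 = -3760/167 - 309/368 = -1435283/61456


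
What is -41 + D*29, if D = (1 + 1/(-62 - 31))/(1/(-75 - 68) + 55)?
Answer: -7400977/182838 ≈ -40.478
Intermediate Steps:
D = 3289/182838 (D = (1 + 1/(-93))/(1/(-143) + 55) = (1 - 1/93)/(-1/143 + 55) = 92/(93*(7864/143)) = (92/93)*(143/7864) = 3289/182838 ≈ 0.017989)
-41 + D*29 = -41 + (3289/182838)*29 = -41 + 95381/182838 = -7400977/182838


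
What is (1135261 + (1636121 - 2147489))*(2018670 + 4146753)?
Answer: 3846564251739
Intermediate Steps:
(1135261 + (1636121 - 2147489))*(2018670 + 4146753) = (1135261 - 511368)*6165423 = 623893*6165423 = 3846564251739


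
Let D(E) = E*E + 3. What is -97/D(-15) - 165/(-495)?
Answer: -7/76 ≈ -0.092105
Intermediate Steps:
D(E) = 3 + E² (D(E) = E² + 3 = 3 + E²)
-97/D(-15) - 165/(-495) = -97/(3 + (-15)²) - 165/(-495) = -97/(3 + 225) - 165*(-1/495) = -97/228 + ⅓ = -7/76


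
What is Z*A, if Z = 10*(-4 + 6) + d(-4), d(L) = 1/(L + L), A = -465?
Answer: -73935/8 ≈ -9241.9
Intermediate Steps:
d(L) = 1/(2*L)
Z = 159/8 (Z = 10*(-4 + 6) + (½)/(-4) = 10*2 + (½)*(-¼) = 20 - ⅛ = 159/8 ≈ 19.875)
Z*A = (159/8)*(-465) = -73935/8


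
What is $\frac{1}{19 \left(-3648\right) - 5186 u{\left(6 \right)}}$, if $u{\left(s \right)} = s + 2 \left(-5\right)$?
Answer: $- \frac{1}{48568} \approx -2.059 \cdot 10^{-5}$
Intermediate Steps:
$u{\left(s \right)} = -10 + s$ ($u{\left(s \right)} = s - 10 = -10 + s$)
$\frac{1}{19 \left(-3648\right) - 5186 u{\left(6 \right)}} = \frac{1}{19 \left(-3648\right) - 5186 \left(-10 + 6\right)} = \frac{1}{-69312 - -20744} = \frac{1}{-69312 + 20744} = \frac{1}{-48568} = - \frac{1}{48568}$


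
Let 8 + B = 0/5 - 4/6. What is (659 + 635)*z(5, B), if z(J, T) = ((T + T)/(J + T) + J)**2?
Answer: 14815006/121 ≈ 1.2244e+5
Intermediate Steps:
B = -26/3 (B = -8 + (0/5 - 4/6) = -8 + (0*(1/5) - 4*1/6) = -8 + (0 - 2/3) = -8 - 2/3 = -26/3 ≈ -8.6667)
z(J, T) = (J + 2*T/(J + T))**2 (z(J, T) = ((2*T)/(J + T) + J)**2 = (2*T/(J + T) + J)**2 = (J + 2*T/(J + T))**2)
(659 + 635)*z(5, B) = (659 + 635)*((5**2 + 2*(-26/3) + 5*(-26/3))**2/(5 - 26/3)**2) = 1294*((25 - 52/3 - 130/3)**2/(-11/3)**2) = 1294*(9*(-107/3)**2/121) = 1294*((9/121)*(11449/9)) = 1294*(11449/121) = 14815006/121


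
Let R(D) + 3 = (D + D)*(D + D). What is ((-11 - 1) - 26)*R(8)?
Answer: -9614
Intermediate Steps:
R(D) = -3 + 4*D**2 (R(D) = -3 + (D + D)*(D + D) = -3 + (2*D)*(2*D) = -3 + 4*D**2)
((-11 - 1) - 26)*R(8) = ((-11 - 1) - 26)*(-3 + 4*8**2) = (-12 - 26)*(-3 + 4*64) = -38*(-3 + 256) = -38*253 = -9614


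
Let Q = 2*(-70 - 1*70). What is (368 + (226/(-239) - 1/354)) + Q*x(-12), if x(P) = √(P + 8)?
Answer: 31054765/84606 - 560*I ≈ 367.05 - 560.0*I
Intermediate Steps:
x(P) = √(8 + P)
Q = -280 (Q = 2*(-70 - 70) = 2*(-140) = -280)
(368 + (226/(-239) - 1/354)) + Q*x(-12) = (368 + (226/(-239) - 1/354)) - 280*√(8 - 12) = (368 + (226*(-1/239) - 1*1/354)) - 560*I = (368 + (-226/239 - 1/354)) - 560*I = (368 - 80243/84606) - 560*I = 31054765/84606 - 560*I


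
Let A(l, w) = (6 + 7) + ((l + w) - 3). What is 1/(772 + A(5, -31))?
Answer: 1/756 ≈ 0.0013228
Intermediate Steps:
A(l, w) = 10 + l + w (A(l, w) = 13 + (-3 + l + w) = 10 + l + w)
1/(772 + A(5, -31)) = 1/(772 + (10 + 5 - 31)) = 1/(772 - 16) = 1/756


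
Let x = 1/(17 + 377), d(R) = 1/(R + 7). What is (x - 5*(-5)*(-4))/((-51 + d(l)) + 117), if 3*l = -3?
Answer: -118197/78209 ≈ -1.5113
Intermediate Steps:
l = -1 (l = (⅓)*(-3) = -1)
d(R) = 1/(7 + R)
x = 1/394 ≈ 0.0025381
(x - 5*(-5)*(-4))/((-51 + d(l)) + 117) = (1/394 - 5*(-5)*(-4))/((-51 + 1/(7 - 1)) + 117) = (1/394 + 25*(-4))/((-51 + 1/6) + 117) = (1/394 - 100)/((-51 + ⅙) + 117) = -39399/(394*(-305/6 + 117)) = -39399/(394*397/6) = -39399/394*6/397 = -118197/78209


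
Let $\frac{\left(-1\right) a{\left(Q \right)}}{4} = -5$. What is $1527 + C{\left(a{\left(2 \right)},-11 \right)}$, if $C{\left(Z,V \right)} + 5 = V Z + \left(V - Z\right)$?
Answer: $1271$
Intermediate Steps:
$a{\left(Q \right)} = 20$ ($a{\left(Q \right)} = \left(-4\right) \left(-5\right) = 20$)
$C{\left(Z,V \right)} = -5 + V - Z + V Z$ ($C{\left(Z,V \right)} = -5 + \left(V Z + \left(V - Z\right)\right) = -5 + \left(V - Z + V Z\right) = -5 + V - Z + V Z$)
$1527 + C{\left(a{\left(2 \right)},-11 \right)} = 1527 - 256 = 1271$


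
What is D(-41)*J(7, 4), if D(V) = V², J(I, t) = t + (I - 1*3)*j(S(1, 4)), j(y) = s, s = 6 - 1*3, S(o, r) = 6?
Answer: 26896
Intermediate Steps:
s = 3 (s = 6 - 3 = 3)
j(y) = 3
J(I, t) = -9 + t + 3*I (J(I, t) = t + (I - 1*3)*3 = t + (I - 3)*3 = t + (-3 + I)*3 = t + (-9 + 3*I) = -9 + t + 3*I)
D(-41)*J(7, 4) = (-41)²*(-9 + 4 + 3*7) = 1681*(-9 + 4 + 21) = 1681*16 = 26896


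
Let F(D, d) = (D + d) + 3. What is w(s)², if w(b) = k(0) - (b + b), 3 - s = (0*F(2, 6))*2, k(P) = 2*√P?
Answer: 36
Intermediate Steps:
F(D, d) = 3 + D + d
s = 3 (s = 3 - 0*(3 + 2 + 6)*2 = 3 - 0*11*2 = 3 - 0*2 = 3 - 1*0 = 3 + 0 = 3)
w(b) = -2*b (w(b) = 2*√0 - (b + b) = 2*0 - 2*b = 0 - 2*b = -2*b)
w(s)² = (-2*3)² = (-6)² = 36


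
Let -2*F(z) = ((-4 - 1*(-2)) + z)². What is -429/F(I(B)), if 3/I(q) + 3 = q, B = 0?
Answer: 286/3 ≈ 95.333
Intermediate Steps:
I(q) = 3/(-3 + q)
F(z) = -(-2 + z)²/2 (F(z) = -((-4 - 1*(-2)) + z)²/2 = -((-4 + 2) + z)²/2 = -(-2 + z)²/2)
-429/F(I(B)) = -429*(-2/(-2 + 3/(-3 + 0))²) = -429*(-2/(-2 + 3/(-3))²) = -429*(-2/(-2 + 3*(-⅓))²) = -429*(-2/(-2 - 1)²) = -429/((-½*(-3)²)) = -429/((-½*9)) = -429/(-9/2) = -429*(-2/9) = 286/3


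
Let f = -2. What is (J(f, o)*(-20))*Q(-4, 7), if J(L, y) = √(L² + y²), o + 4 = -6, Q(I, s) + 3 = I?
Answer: 280*√26 ≈ 1427.7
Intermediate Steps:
Q(I, s) = -3 + I
o = -10 (o = -4 - 6 = -10)
(J(f, o)*(-20))*Q(-4, 7) = (√((-2)² + (-10)²)*(-20))*(-3 - 4) = (√(4 + 100)*(-20))*(-7) = (√104*(-20))*(-7) = ((2*√26)*(-20))*(-7) = -40*√26*(-7) = 280*√26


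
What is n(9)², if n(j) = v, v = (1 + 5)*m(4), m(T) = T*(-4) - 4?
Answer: 14400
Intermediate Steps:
m(T) = -4 - 4*T (m(T) = -4*T - 4 = -4 - 4*T)
v = -120 (v = (1 + 5)*(-4 - 4*4) = 6*(-4 - 16) = 6*(-20) = -120)
n(j) = -120
n(9)² = (-120)² = 14400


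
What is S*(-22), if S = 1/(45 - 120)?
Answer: 22/75 ≈ 0.29333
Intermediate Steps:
S = -1/75 (S = 1/(-75) = -1/75 ≈ -0.013333)
S*(-22) = -1/75*(-22) = 22/75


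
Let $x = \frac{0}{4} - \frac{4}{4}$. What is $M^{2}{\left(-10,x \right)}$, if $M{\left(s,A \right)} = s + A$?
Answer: $121$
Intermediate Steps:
$x = -1$ ($x = 0 \cdot \frac{1}{4} - 1 = 0 - 1 = -1$)
$M{\left(s,A \right)} = A + s$
$M^{2}{\left(-10,x \right)} = \left(-1 - 10\right)^{2} = \left(-11\right)^{2} = 121$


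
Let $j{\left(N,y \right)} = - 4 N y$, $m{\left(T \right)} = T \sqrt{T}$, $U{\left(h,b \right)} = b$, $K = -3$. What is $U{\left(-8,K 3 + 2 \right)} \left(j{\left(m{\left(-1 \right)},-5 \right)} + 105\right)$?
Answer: $-735 + 140 i \approx -735.0 + 140.0 i$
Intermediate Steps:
$m{\left(T \right)} = T^{\frac{3}{2}}$
$j{\left(N,y \right)} = - 4 N y$
$U{\left(-8,K 3 + 2 \right)} \left(j{\left(m{\left(-1 \right)},-5 \right)} + 105\right) = \left(\left(-3\right) 3 + 2\right) \left(\left(-4\right) \left(-1\right)^{\frac{3}{2}} \left(-5\right) + 105\right) = \left(-9 + 2\right) \left(\left(-4\right) \left(- i\right) \left(-5\right) + 105\right) = - 7 \left(- 20 i + 105\right) = - 7 \left(105 - 20 i\right) = -735 + 140 i$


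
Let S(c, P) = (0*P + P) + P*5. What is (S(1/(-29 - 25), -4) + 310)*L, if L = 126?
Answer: 36036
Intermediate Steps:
S(c, P) = 6*P (S(c, P) = (0 + P) + 5*P = P + 5*P = 6*P)
(S(1/(-29 - 25), -4) + 310)*L = (6*(-4) + 310)*126 = (-24 + 310)*126 = 286*126 = 36036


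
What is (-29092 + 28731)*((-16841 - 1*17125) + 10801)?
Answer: 8362565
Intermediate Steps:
(-29092 + 28731)*((-16841 - 1*17125) + 10801) = -361*((-16841 - 17125) + 10801) = -361*(-33966 + 10801) = -361*(-23165) = 8362565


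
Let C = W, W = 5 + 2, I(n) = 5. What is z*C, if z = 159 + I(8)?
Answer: 1148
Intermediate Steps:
W = 7
C = 7
z = 164 (z = 159 + 5 = 164)
z*C = 164*7 = 1148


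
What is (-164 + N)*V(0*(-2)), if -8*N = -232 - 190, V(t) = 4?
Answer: -445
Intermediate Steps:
N = 211/4 (N = -(-232 - 190)/8 = -⅛*(-422) = 211/4 ≈ 52.750)
(-164 + N)*V(0*(-2)) = (-164 + 211/4)*4 = -445/4*4 = -445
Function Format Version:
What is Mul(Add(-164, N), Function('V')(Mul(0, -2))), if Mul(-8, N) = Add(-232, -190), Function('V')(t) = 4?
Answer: -445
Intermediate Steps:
N = Rational(211, 4) (N = Mul(Rational(-1, 8), Add(-232, -190)) = Mul(Rational(-1, 8), -422) = Rational(211, 4) ≈ 52.750)
Mul(Add(-164, N), Function('V')(Mul(0, -2))) = Mul(Add(-164, Rational(211, 4)), 4) = Mul(Rational(-445, 4), 4) = -445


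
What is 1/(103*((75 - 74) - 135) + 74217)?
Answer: 1/60415 ≈ 1.6552e-5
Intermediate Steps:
1/(103*((75 - 74) - 135) + 74217) = 1/(103*(1 - 135) + 74217) = 1/(103*(-134) + 74217) = 1/(-13802 + 74217) = 1/60415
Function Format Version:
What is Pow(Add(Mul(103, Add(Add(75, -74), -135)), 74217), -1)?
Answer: Rational(1, 60415) ≈ 1.6552e-5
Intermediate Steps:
Pow(Add(Mul(103, Add(Add(75, -74), -135)), 74217), -1) = Pow(Add(Mul(103, Add(1, -135)), 74217), -1) = Pow(Add(Mul(103, -134), 74217), -1) = Pow(Add(-13802, 74217), -1) = Pow(60415, -1) = Rational(1, 60415)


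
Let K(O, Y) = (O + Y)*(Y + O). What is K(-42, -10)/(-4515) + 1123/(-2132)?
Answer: -10835273/9625980 ≈ -1.1256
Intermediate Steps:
K(O, Y) = (O + Y)² (K(O, Y) = (O + Y)*(O + Y) = (O + Y)²)
K(-42, -10)/(-4515) + 1123/(-2132) = (-42 - 10)²/(-4515) + 1123/(-2132) = (-52)²*(-1/4515) + 1123*(-1/2132) = 2704*(-1/4515) - 1123/2132 = -2704/4515 - 1123/2132 = -10835273/9625980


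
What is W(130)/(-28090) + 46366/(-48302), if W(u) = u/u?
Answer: -651234621/678401590 ≈ -0.95995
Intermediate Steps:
W(u) = 1
W(130)/(-28090) + 46366/(-48302) = 1/(-28090) + 46366/(-48302) = 1*(-1/28090) + 46366*(-1/48302) = -1/28090 - 23183/24151 = -651234621/678401590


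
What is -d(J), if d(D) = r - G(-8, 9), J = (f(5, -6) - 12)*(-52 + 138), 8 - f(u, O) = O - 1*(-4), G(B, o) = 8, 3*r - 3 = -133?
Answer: 154/3 ≈ 51.333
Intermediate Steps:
r = -130/3 (r = 1 + (1/3)*(-133) = 1 - 133/3 = -130/3 ≈ -43.333)
f(u, O) = 4 - O (f(u, O) = 8 - (O - 1*(-4)) = 8 - (O + 4) = 8 - (4 + O) = 8 + (-4 - O) = 4 - O)
J = -172 (J = ((4 - 1*(-6)) - 12)*(-52 + 138) = ((4 + 6) - 12)*86 = (10 - 12)*86 = -2*86 = -172)
d(D) = -154/3 (d(D) = -130/3 - 1*8 = -130/3 - 8 = -154/3)
-d(J) = -1*(-154/3) = 154/3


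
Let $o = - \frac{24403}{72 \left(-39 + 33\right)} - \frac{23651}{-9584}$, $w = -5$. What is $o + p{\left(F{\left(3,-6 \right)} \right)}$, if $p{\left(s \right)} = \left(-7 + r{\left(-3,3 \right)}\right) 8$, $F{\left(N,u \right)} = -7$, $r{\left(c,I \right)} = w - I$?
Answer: $- \frac{7898093}{129384} \approx -61.044$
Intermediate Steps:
$r{\left(c,I \right)} = -5 - I$
$p{\left(s \right)} = -120$ ($p{\left(s \right)} = \left(-7 - 8\right) 8 = \left(-15\right) 8 = -120$)
$o = \frac{7627987}{129384}$ ($o = - \frac{24403}{72 \left(-6\right)} - - \frac{23651}{9584} = - \frac{24403}{-432} + \frac{23651}{9584} = \left(-24403\right) \left(- \frac{1}{432}\right) + \frac{23651}{9584} = \frac{24403}{432} + \frac{23651}{9584} = \frac{7627987}{129384} \approx 58.956$)
$o + p{\left(F{\left(3,-6 \right)} \right)} = \frac{7627987}{129384} - 120 = - \frac{7898093}{129384}$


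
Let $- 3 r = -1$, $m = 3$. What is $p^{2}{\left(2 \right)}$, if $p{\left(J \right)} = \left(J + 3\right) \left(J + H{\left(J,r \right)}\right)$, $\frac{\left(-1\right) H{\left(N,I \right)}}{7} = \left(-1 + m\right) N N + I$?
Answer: $\frac{714025}{9} \approx 79336.0$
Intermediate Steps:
$r = \frac{1}{3}$ ($r = \left(- \frac{1}{3}\right) \left(-1\right) = \frac{1}{3} \approx 0.33333$)
$H{\left(N,I \right)} = - 14 N^{2} - 7 I$ ($H{\left(N,I \right)} = - 7 \left(\left(-1 + 3\right) N N + I\right) = - 7 \left(2 N N + I\right) = - 7 \left(2 N^{2} + I\right) = - 7 \left(I + 2 N^{2}\right) = - 14 N^{2} - 7 I$)
$p{\left(J \right)} = \left(3 + J\right) \left(- \frac{7}{3} + J - 14 J^{2}\right)$ ($p{\left(J \right)} = \left(J + 3\right) \left(J - \left(\frac{7}{3} + 14 J^{2}\right)\right) = \left(3 + J\right) \left(J - \left(\frac{7}{3} + 14 J^{2}\right)\right) = \left(3 + J\right) \left(- \frac{7}{3} + J - 14 J^{2}\right)$)
$p^{2}{\left(2 \right)} = \left(-7 - 41 \cdot 2^{2} - 14 \cdot 2^{3} + \frac{2}{3} \cdot 2\right)^{2} = \left(-7 - 164 - 112 + \frac{4}{3}\right)^{2} = \left(- \frac{845}{3}\right)^{2} = \frac{714025}{9}$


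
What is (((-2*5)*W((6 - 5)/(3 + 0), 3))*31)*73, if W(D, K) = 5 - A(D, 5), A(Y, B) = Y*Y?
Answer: -995720/9 ≈ -1.1064e+5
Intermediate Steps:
A(Y, B) = Y²
W(D, K) = 5 - D²
(((-2*5)*W((6 - 5)/(3 + 0), 3))*31)*73 = (((-2*5)*(5 - ((6 - 5)/(3 + 0))²))*31)*73 = (-10*(5 - (1/3)²)*31)*73 = (-10*(5 - (1*(⅓))²)*31)*73 = (-10*(5 - (⅓)²)*31)*73 = (-10*(5 - 1*⅑)*31)*73 = (-10*(5 - ⅑)*31)*73 = (-10*44/9*31)*73 = -440/9*31*73 = -13640/9*73 = -995720/9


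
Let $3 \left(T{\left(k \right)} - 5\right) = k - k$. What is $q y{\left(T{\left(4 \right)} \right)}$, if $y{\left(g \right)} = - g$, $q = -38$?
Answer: $190$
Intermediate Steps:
$T{\left(k \right)} = 5$ ($T{\left(k \right)} = 5 + \frac{k - k}{3} = 5 + \frac{1}{3} \cdot 0 = 5 + 0 = 5$)
$q y{\left(T{\left(4 \right)} \right)} = - 38 \left(\left(-1\right) 5\right) = \left(-38\right) \left(-5\right) = 190$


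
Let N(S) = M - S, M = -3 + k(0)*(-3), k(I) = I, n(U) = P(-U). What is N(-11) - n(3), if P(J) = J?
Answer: 11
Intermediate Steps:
n(U) = -U
M = -3 (M = -3 + 0*(-3) = -3 + 0 = -3)
N(S) = -3 - S
N(-11) - n(3) = (-3 - 1*(-11)) - (-1)*3 = (-3 + 11) - 1*(-3) = 8 + 3 = 11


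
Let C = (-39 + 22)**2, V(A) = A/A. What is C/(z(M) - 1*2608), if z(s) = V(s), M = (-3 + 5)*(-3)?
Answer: -289/2607 ≈ -0.11086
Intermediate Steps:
M = -6 (M = 2*(-3) = -6)
V(A) = 1
z(s) = 1
C = 289 (C = (-17)**2 = 289)
C/(z(M) - 1*2608) = 289/(1 - 1*2608) = 289/(1 - 2608) = 289/(-2607) = 289*(-1/2607) = -289/2607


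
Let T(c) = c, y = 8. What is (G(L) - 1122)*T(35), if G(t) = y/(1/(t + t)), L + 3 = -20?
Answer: -52150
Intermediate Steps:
L = -23 (L = -3 - 20 = -23)
G(t) = 16*t (G(t) = 8/(1/(t + t)) = 8/(1/(2*t)) = 8/((1/(2*t))) = 8*(2*t) = 16*t)
(G(L) - 1122)*T(35) = (16*(-23) - 1122)*35 = (-368 - 1122)*35 = -1490*35 = -52150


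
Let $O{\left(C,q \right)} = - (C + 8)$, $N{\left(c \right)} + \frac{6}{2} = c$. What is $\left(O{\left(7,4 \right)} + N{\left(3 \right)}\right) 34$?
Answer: $-510$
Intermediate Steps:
$N{\left(c \right)} = -3 + c$
$O{\left(C,q \right)} = -8 - C$ ($O{\left(C,q \right)} = - (8 + C) = -8 - C$)
$\left(O{\left(7,4 \right)} + N{\left(3 \right)}\right) 34 = \left(\left(-8 - 7\right) + \left(-3 + 3\right)\right) 34 = \left(\left(-8 - 7\right) + 0\right) 34 = \left(-15 + 0\right) 34 = \left(-15\right) 34 = -510$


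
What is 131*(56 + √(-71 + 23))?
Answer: 7336 + 524*I*√3 ≈ 7336.0 + 907.59*I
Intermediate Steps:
131*(56 + √(-71 + 23)) = 131*(56 + √(-48)) = 131*(56 + 4*I*√3) = 7336 + 524*I*√3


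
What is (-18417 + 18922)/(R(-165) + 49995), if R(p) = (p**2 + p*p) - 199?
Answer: 505/104246 ≈ 0.0048443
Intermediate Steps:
R(p) = -199 + 2*p**2 (R(p) = (p**2 + p**2) - 199 = 2*p**2 - 199 = -199 + 2*p**2)
(-18417 + 18922)/(R(-165) + 49995) = (-18417 + 18922)/((-199 + 2*(-165)**2) + 49995) = 505/((-199 + 2*27225) + 49995) = 505/((-199 + 54450) + 49995) = 505/(54251 + 49995) = 505/104246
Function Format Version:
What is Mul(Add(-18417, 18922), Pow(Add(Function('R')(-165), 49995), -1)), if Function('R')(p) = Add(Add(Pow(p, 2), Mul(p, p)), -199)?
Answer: Rational(505, 104246) ≈ 0.0048443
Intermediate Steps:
Function('R')(p) = Add(-199, Mul(2, Pow(p, 2))) (Function('R')(p) = Add(Add(Pow(p, 2), Pow(p, 2)), -199) = Add(Mul(2, Pow(p, 2)), -199) = Add(-199, Mul(2, Pow(p, 2))))
Mul(Add(-18417, 18922), Pow(Add(Function('R')(-165), 49995), -1)) = Mul(Add(-18417, 18922), Pow(Add(Add(-199, Mul(2, Pow(-165, 2))), 49995), -1)) = Mul(505, Pow(Add(Add(-199, Mul(2, 27225)), 49995), -1)) = Mul(505, Pow(Add(Add(-199, 54450), 49995), -1)) = Mul(505, Pow(Add(54251, 49995), -1)) = Mul(505, Pow(104246, -1)) = Mul(505, Rational(1, 104246)) = Rational(505, 104246)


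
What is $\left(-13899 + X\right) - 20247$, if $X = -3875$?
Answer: $-38021$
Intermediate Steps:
$\left(-13899 + X\right) - 20247 = \left(-13899 - 3875\right) - 20247 = -17774 - 20247 = -38021$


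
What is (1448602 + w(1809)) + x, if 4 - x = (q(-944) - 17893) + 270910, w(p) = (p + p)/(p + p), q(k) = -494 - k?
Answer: 1195140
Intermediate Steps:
w(p) = 1 (w(p) = (2*p)/((2*p)) = (2*p)*(1/(2*p)) = 1)
x = -253463 (x = 4 - (((-494 - 1*(-944)) - 17893) + 270910) = 4 - (((-494 + 944) - 17893) + 270910) = 4 - ((450 - 17893) + 270910) = 4 - (-17443 + 270910) = 4 - 1*253467 = 4 - 253467 = -253463)
(1448602 + w(1809)) + x = (1448602 + 1) - 253463 = 1448603 - 253463 = 1195140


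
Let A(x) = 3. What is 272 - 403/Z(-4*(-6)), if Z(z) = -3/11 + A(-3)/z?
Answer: 3000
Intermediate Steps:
Z(z) = -3/11 + 3/z
272 - 403/Z(-4*(-6)) = 272 - 403/(-3/11 + 3/((-4*(-6)))) = 272 - 403/(-3/11 + 3/24) = 272 - 403/(-3/11 + 3*(1/24)) = 272 - 403/(-3/11 + ⅛) = 272 - 403/(-13/88) = 272 - 403*(-88/13) = 272 + 2728 = 3000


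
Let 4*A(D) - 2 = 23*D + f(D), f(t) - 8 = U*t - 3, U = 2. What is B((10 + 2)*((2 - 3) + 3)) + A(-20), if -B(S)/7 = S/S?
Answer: -521/4 ≈ -130.25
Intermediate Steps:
f(t) = 5 + 2*t (f(t) = 8 + (2*t - 3) = 8 + (-3 + 2*t) = 5 + 2*t)
B(S) = -7 (B(S) = -7*S/S = -7*1 = -7)
A(D) = 7/4 + 25*D/4 (A(D) = ½ + (23*D + (5 + 2*D))/4 = ½ + (5 + 25*D)/4 = ½ + (5/4 + 25*D/4) = 7/4 + 25*D/4)
B((10 + 2)*((2 - 3) + 3)) + A(-20) = -7 + (7/4 + (25/4)*(-20)) = -7 + (7/4 - 125) = -7 - 493/4 = -521/4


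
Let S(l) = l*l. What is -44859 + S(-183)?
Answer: -11370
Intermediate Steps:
S(l) = l²
-44859 + S(-183) = -44859 + (-183)² = -44859 + 33489 = -11370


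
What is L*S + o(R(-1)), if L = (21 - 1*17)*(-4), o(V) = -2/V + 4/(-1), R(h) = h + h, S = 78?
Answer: -1251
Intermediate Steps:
R(h) = 2*h
o(V) = -4 - 2/V (o(V) = -2/V + 4*(-1) = -2/V - 4 = -4 - 2/V)
L = -16 (L = (21 - 17)*(-4) = 4*(-4) = -16)
L*S + o(R(-1)) = -16*78 + (-4 - 2/(2*(-1))) = -1248 + (-4 - 2/(-2)) = -1248 + (-4 - 2*(-1/2)) = -1248 + (-4 + 1) = -1248 - 3 = -1251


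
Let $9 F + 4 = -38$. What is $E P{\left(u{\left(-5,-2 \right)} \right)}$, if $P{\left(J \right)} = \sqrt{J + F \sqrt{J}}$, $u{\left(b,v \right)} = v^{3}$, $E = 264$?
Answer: $176 \sqrt{-18 - 21 i \sqrt{2}} \approx 508.99 - 903.68 i$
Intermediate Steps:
$F = - \frac{14}{3}$ ($F = - \frac{4}{9} + \frac{1}{9} \left(-38\right) = - \frac{4}{9} - \frac{38}{9} = - \frac{14}{3} \approx -4.6667$)
$P{\left(J \right)} = \sqrt{J - \frac{14 \sqrt{J}}{3}}$
$E P{\left(u{\left(-5,-2 \right)} \right)} = 264 \frac{\sqrt{- 42 \sqrt{\left(-2\right)^{3}} + 9 \left(-2\right)^{3}}}{3} = 264 \frac{\sqrt{- 42 \sqrt{-8} + 9 \left(-8\right)}}{3} = 264 \frac{\sqrt{- 42 \cdot 2 i \sqrt{2} - 72}}{3} = 264 \frac{\sqrt{- 84 i \sqrt{2} - 72}}{3} = 264 \frac{\sqrt{-72 - 84 i \sqrt{2}}}{3} = 88 \sqrt{-72 - 84 i \sqrt{2}}$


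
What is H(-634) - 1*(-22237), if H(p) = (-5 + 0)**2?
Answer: 22262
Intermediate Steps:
H(p) = 25 (H(p) = (-5)**2 = 25)
H(-634) - 1*(-22237) = 25 - 1*(-22237) = 25 + 22237 = 22262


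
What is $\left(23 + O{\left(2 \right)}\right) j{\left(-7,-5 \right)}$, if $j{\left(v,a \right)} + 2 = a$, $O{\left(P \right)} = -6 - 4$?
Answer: $-91$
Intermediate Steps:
$O{\left(P \right)} = -10$
$j{\left(v,a \right)} = -2 + a$
$\left(23 + O{\left(2 \right)}\right) j{\left(-7,-5 \right)} = \left(23 - 10\right) \left(-2 - 5\right) = 13 \left(-7\right) = -91$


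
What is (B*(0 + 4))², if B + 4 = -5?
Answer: 1296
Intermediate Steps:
B = -9 (B = -4 - 5 = -9)
(B*(0 + 4))² = (-9*(0 + 4))² = (-9*4)² = (-36)² = 1296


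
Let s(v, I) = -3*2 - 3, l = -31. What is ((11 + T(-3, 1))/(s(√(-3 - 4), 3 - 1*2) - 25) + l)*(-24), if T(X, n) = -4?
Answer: 12732/17 ≈ 748.94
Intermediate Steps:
s(v, I) = -9 (s(v, I) = -6 - 3 = -9)
((11 + T(-3, 1))/(s(√(-3 - 4), 3 - 1*2) - 25) + l)*(-24) = ((11 - 4)/(-9 - 25) - 31)*(-24) = (7/(-34) - 31)*(-24) = (7*(-1/34) - 31)*(-24) = (-7/34 - 31)*(-24) = -1061/34*(-24) = 12732/17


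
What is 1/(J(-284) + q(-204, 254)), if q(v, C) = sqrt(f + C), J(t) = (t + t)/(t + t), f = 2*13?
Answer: -1/279 + 2*sqrt(70)/279 ≈ 0.056391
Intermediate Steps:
f = 26
J(t) = 1 (J(t) = (2*t)/((2*t)) = (2*t)*(1/(2*t)) = 1)
q(v, C) = sqrt(26 + C)
1/(J(-284) + q(-204, 254)) = 1/(1 + sqrt(26 + 254)) = 1/(1 + sqrt(280)) = 1/(1 + 2*sqrt(70))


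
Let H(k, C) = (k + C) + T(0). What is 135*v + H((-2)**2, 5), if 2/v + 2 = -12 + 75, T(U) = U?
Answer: 819/61 ≈ 13.426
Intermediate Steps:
H(k, C) = C + k (H(k, C) = (k + C) + 0 = (C + k) + 0 = C + k)
v = 2/61 (v = 2/(-2 + (-12 + 75)) = 2/(-2 + 63) = 2/61 ≈ 0.032787)
135*v + H((-2)**2, 5) = 135*(2/61) + (5 + (-2)**2) = 270/61 + (5 + 4) = 270/61 + 9 = 819/61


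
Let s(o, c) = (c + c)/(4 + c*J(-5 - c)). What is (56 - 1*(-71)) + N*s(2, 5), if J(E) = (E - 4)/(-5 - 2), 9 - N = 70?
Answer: 584/7 ≈ 83.429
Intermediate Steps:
N = -61 (N = 9 - 1*70 = 9 - 70 = -61)
J(E) = 4/7 - E/7 (J(E) = (-4 + E)/(-7) = (-4 + E)*(-⅐) = 4/7 - E/7)
s(o, c) = 2*c/(4 + c*(9/7 + c/7)) (s(o, c) = (c + c)/(4 + c*(4/7 - (-5 - c)/7)) = (2*c)/(4 + c*(4/7 + (5/7 + c/7))) = (2*c)/(4 + c*(9/7 + c/7)) = 2*c/(4 + c*(9/7 + c/7)))
(56 - 1*(-71)) + N*s(2, 5) = (56 - 1*(-71)) - 854*5/(28 + 5² + 9*5) = (56 + 71) - 854*5/(28 + 25 + 45) = 127 - 854*5/98 = 127 - 61*5/7 = 127 - 305/7 = 584/7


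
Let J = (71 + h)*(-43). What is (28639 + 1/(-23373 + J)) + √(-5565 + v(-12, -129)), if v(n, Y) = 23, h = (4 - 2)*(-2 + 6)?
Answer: 766666029/26770 + I*√5542 ≈ 28639.0 + 74.445*I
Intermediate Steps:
h = 8 (h = 2*4 = 8)
J = -3397 (J = (71 + 8)*(-43) = 79*(-43) = -3397)
(28639 + 1/(-23373 + J)) + √(-5565 + v(-12, -129)) = (28639 + 1/(-23373 - 3397)) + √(-5565 + 23) = (28639 + 1/(-26770)) + √(-5542) = (28639 - 1/26770) + I*√5542 = 766666029/26770 + I*√5542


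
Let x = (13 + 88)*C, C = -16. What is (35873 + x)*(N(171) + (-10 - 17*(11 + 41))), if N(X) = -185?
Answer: -36963303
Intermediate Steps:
x = -1616 (x = (13 + 88)*(-16) = 101*(-16) = -1616)
(35873 + x)*(N(171) + (-10 - 17*(11 + 41))) = (35873 - 1616)*(-185 + (-10 - 17*(11 + 41))) = 34257*(-185 + (-10 - 17*52)) = 34257*(-185 + (-10 - 884)) = 34257*(-185 - 894) = 34257*(-1079) = -36963303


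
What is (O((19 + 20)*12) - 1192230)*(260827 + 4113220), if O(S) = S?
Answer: -5212823000814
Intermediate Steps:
(O((19 + 20)*12) - 1192230)*(260827 + 4113220) = ((19 + 20)*12 - 1192230)*(260827 + 4113220) = (39*12 - 1192230)*4374047 = (468 - 1192230)*4374047 = -1191762*4374047 = -5212823000814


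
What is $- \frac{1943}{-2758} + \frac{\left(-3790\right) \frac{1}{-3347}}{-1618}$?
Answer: $\frac{5255879379}{7467900034} \approx 0.7038$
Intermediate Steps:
$- \frac{1943}{-2758} + \frac{\left(-3790\right) \frac{1}{-3347}}{-1618} = \left(-1943\right) \left(- \frac{1}{2758}\right) + \left(-3790\right) \left(- \frac{1}{3347}\right) \left(- \frac{1}{1618}\right) = \frac{1943}{2758} + \frac{3790}{3347} \left(- \frac{1}{1618}\right) = \frac{1943}{2758} - \frac{1895}{2707723} = \frac{5255879379}{7467900034}$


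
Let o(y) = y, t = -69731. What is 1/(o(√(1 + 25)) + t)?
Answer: -69731/4862412335 - √26/4862412335 ≈ -1.4342e-5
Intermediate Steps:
1/(o(√(1 + 25)) + t) = 1/(√(1 + 25) - 69731) = 1/(√26 - 69731) = 1/(-69731 + √26)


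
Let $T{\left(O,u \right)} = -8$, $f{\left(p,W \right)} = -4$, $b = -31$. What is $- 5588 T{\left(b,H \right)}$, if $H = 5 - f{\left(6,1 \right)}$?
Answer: $44704$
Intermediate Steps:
$H = 9$ ($H = 5 - -4 = 5 + 4 = 9$)
$- 5588 T{\left(b,H \right)} = \left(-5588\right) \left(-8\right) = 44704$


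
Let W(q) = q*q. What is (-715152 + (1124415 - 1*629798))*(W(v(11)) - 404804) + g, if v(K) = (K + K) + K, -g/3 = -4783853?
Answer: 89047639084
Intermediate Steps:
g = 14351559 (g = -3*(-4783853) = 14351559)
v(K) = 3*K (v(K) = 2*K + K = 3*K)
W(q) = q²
(-715152 + (1124415 - 1*629798))*(W(v(11)) - 404804) + g = (-715152 + (1124415 - 1*629798))*((3*11)² - 404804) + 14351559 = (-715152 + (1124415 - 629798))*(33² - 404804) + 14351559 = (-715152 + 494617)*(1089 - 404804) + 14351559 = -220535*(-403715) + 14351559 = 89033287525 + 14351559 = 89047639084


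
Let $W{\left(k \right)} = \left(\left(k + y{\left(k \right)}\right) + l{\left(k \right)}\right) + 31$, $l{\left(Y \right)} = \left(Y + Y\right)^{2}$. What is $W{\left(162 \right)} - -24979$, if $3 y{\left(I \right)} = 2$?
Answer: $\frac{390446}{3} \approx 1.3015 \cdot 10^{5}$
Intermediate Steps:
$y{\left(I \right)} = \frac{2}{3}$ ($y{\left(I \right)} = \frac{1}{3} \cdot 2 = \frac{2}{3}$)
$l{\left(Y \right)} = 4 Y^{2}$ ($l{\left(Y \right)} = \left(2 Y\right)^{2} = 4 Y^{2}$)
$W{\left(k \right)} = \frac{95}{3} + k + 4 k^{2}$ ($W{\left(k \right)} = \left(\left(k + \frac{2}{3}\right) + 4 k^{2}\right) + 31 = \left(\left(\frac{2}{3} + k\right) + 4 k^{2}\right) + 31 = \left(\frac{2}{3} + k + 4 k^{2}\right) + 31 = \frac{95}{3} + k + 4 k^{2}$)
$W{\left(162 \right)} - -24979 = \left(\frac{95}{3} + 162 + 4 \cdot 162^{2}\right) - -24979 = \left(\frac{95}{3} + 162 + 4 \cdot 26244\right) + 24979 = \left(\frac{95}{3} + 162 + 104976\right) + 24979 = \frac{315509}{3} + 24979 = \frac{390446}{3}$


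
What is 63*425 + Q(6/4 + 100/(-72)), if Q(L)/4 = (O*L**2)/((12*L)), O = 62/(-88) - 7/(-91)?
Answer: 413512741/15444 ≈ 26775.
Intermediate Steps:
O = -359/572 (O = 62*(-1/88) - 7*(-1/91) = -31/44 + 1/13 = -359/572 ≈ -0.62762)
Q(L) = -359*L/1716 (Q(L) = 4*((-359*L**2/572)/((12*L))) = 4*((-359*L**2/572)*(1/(12*L))) = 4*(-359*L/6864) = -359*L/1716)
63*425 + Q(6/4 + 100/(-72)) = 63*425 - 359*(6/4 + 100/(-72))/1716 = 26775 - 359*(6*(1/4) + 100*(-1/72))/1716 = 26775 - 359*(3/2 - 25/18)/1716 = 26775 - 359/1716*1/9 = 26775 - 359/15444 = 413512741/15444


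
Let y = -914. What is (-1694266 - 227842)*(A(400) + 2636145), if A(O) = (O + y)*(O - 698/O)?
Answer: -116837349629711/25 ≈ -4.6735e+12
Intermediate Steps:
A(O) = (-914 + O)*(O - 698/O) (A(O) = (O - 914)*(O - 698/O) = (-914 + O)*(O - 698/O))
(-1694266 - 227842)*(A(400) + 2636145) = (-1694266 - 227842)*((-698 + 400**2 - 914*400 + 637972/400) + 2636145) = -1922108*((-698 + 160000 - 365600 + 637972*(1/400)) + 2636145) = -1922108*((-698 + 160000 - 365600 + 159493/100) + 2636145) = -1922108*(-20470307/100 + 2636145) = -1922108*243144193/100 = -116837349629711/25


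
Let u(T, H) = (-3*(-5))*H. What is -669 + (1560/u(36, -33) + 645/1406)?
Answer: -31165201/46398 ≈ -671.69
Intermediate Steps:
u(T, H) = 15*H
-669 + (1560/u(36, -33) + 645/1406) = -669 + (1560/((15*(-33))) + 645/1406) = -669 + (1560/(-495) + 645*(1/1406)) = -669 + (1560*(-1/495) + 645/1406) = -669 + (-104/33 + 645/1406) = -669 - 124939/46398 = -31165201/46398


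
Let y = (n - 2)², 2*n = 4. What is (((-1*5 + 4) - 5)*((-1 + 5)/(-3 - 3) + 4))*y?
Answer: 0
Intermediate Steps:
n = 2 (n = (½)*4 = 2)
y = 0 (y = (2 - 2)² = 0² = 0)
(((-1*5 + 4) - 5)*((-1 + 5)/(-3 - 3) + 4))*y = (((-1*5 + 4) - 5)*((-1 + 5)/(-3 - 3) + 4))*0 = (((-5 + 4) - 5)*(4/(-6) + 4))*0 = ((-1 - 5)*(4*(-⅙) + 4))*0 = -6*(-⅔ + 4)*0 = -6*10/3*0 = -20*0 = 0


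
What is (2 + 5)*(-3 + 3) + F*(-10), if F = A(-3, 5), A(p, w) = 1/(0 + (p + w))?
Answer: -5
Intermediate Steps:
A(p, w) = 1/(p + w)
F = ½ (F = 1/(-3 + 5) = 1/2 = ½ ≈ 0.50000)
(2 + 5)*(-3 + 3) + F*(-10) = (2 + 5)*(-3 + 3) + (½)*(-10) = 7*0 - 5 = 0 - 5 = -5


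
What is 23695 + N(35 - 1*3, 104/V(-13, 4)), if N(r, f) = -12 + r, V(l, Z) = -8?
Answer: 23715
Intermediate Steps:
23695 + N(35 - 1*3, 104/V(-13, 4)) = 23695 + (-12 + (35 - 1*3)) = 23695 + (-12 + (35 - 3)) = 23695 + (-12 + 32) = 23695 + 20 = 23715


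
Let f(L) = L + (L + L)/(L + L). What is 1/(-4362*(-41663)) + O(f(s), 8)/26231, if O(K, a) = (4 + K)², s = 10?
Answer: 40890177581/4767064711386 ≈ 0.0085776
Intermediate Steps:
f(L) = 1 + L (f(L) = L + (2*L)/((2*L)) = L + (2*L)*(1/(2*L)) = L + 1 = 1 + L)
1/(-4362*(-41663)) + O(f(s), 8)/26231 = 1/(-4362*(-41663)) + (4 + (1 + 10))²/26231 = -1/4362*(-1/41663) + (4 + 11)²*(1/26231) = 1/181734006 + 15²*(1/26231) = 1/181734006 + 225*(1/26231) = 1/181734006 + 225/26231 = 40890177581/4767064711386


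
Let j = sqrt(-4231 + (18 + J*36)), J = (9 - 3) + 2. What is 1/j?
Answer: -I*sqrt(157)/785 ≈ -0.015962*I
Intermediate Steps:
J = 8 (J = 6 + 2 = 8)
j = 5*I*sqrt(157) (j = sqrt(-4231 + (18 + 8*36)) = sqrt(-4231 + (18 + 288)) = sqrt(-4231 + 306) = sqrt(-3925) = 5*I*sqrt(157) ≈ 62.65*I)
1/j = 1/(5*I*sqrt(157)) = -I*sqrt(157)/785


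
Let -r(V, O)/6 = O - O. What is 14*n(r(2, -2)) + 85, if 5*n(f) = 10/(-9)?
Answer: 737/9 ≈ 81.889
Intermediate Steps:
r(V, O) = 0 (r(V, O) = -6*(O - O) = -6*0 = 0)
n(f) = -2/9 (n(f) = (10/(-9))/5 = (10*(-⅑))/5 = (⅕)*(-10/9) = -2/9)
14*n(r(2, -2)) + 85 = 14*(-2/9) + 85 = -28/9 + 85 = 737/9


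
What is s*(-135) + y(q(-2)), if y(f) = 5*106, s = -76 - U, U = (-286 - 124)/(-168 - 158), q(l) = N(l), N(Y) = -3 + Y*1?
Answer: 1786445/163 ≈ 10960.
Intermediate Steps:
N(Y) = -3 + Y
q(l) = -3 + l
U = 205/163 (U = -410/(-326) = -410*(-1/326) = 205/163 ≈ 1.2577)
s = -12593/163 (s = -76 - 1*205/163 = -76 - 205/163 = -12593/163 ≈ -77.258)
y(f) = 530
s*(-135) + y(q(-2)) = -12593/163*(-135) + 530 = 1700055/163 + 530 = 1786445/163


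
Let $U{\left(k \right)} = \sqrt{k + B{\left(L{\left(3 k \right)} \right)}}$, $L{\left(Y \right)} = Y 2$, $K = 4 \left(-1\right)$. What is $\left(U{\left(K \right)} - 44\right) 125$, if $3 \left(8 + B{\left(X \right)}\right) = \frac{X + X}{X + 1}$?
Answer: $-5500 + \frac{250 i \sqrt{1495}}{23} \approx -5500.0 + 420.27 i$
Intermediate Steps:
$K = -4$
$L{\left(Y \right)} = 2 Y$
$B{\left(X \right)} = -8 + \frac{2 X}{3 \left(1 + X\right)}$ ($B{\left(X \right)} = -8 + \frac{\left(X + X\right) \frac{1}{X + 1}}{3} = -8 + \frac{2 X \frac{1}{1 + X}}{3} = -8 + \frac{2 X}{3 \left(1 + X\right)}$)
$U{\left(k \right)} = \sqrt{k + \frac{2 \left(-12 - 66 k\right)}{3 \left(1 + 6 k\right)}}$ ($U{\left(k \right)} = \sqrt{k + \frac{2 \left(-12 - 11 \cdot 2 \cdot 3 k\right)}{3 \left(1 + 2 \cdot 3 k\right)}} = \sqrt{k + \frac{2 \left(-12 - 11 \cdot 6 k\right)}{3 \left(1 + 6 k\right)}} = \sqrt{k + \frac{2 \left(-12 - 66 k\right)}{3 \left(1 + 6 k\right)}}$)
$\left(U{\left(K \right)} - 44\right) 125 = \left(\sqrt{\frac{-8 - -172 + 6 \left(-4\right)^{2}}{1 + 6 \left(-4\right)}} - 44\right) 125 = \left(\sqrt{\frac{-8 + 172 + 6 \cdot 16}{1 - 24}} - 44\right) 125 = \left(\sqrt{\frac{-8 + 172 + 96}{-23}} - 44\right) 125 = \left(\sqrt{\left(- \frac{1}{23}\right) 260} - 44\right) 125 = \left(\sqrt{- \frac{260}{23}} - 44\right) 125 = \left(\frac{2 i \sqrt{1495}}{23} - 44\right) 125 = \left(-44 + \frac{2 i \sqrt{1495}}{23}\right) 125 = -5500 + \frac{250 i \sqrt{1495}}{23}$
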